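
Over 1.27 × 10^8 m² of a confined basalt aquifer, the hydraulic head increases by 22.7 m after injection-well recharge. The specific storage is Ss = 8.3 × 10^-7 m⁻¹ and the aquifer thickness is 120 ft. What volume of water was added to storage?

b = 120 ft = 36.58 m
S = Ss × b = 8.3 × 10^-7 m⁻¹ × 36.58 m = 3.036 × 10^-5
ΔV = S × A × Δh = 3.036 × 10^-5 × 1.27 × 10^8 m² × 22.7 m = 87520 m³

ΔV ≈ 87500 m³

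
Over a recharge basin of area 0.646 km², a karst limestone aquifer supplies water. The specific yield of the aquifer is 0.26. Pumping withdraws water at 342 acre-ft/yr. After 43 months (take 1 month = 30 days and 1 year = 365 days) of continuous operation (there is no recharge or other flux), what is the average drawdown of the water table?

A = 0.646 km² = 6.46 × 10^5 m²
Q = 342 acre-ft/yr = 1156 m³/d
t = 43 months = 1290 d
ΔV = Q × t = 1156 m³/d × 1290 d = 1.491 × 10^6 m³
Δh = ΔV / (Sy × A) = 1.491 × 10^6 / (0.26 × 6.46 × 10^5) = 8.877 m

Δh ≈ 8.88 m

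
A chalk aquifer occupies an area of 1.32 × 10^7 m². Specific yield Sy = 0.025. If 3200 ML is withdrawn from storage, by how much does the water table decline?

Δh ≈ 9.7 m

ΔV = 3200 ML = 3.2 × 10^6 m³
Δh = ΔV / (Sy × A) = 3.2 × 10^6 m³ / (0.025 × 1.32 × 10^7 m²) = 9.697 m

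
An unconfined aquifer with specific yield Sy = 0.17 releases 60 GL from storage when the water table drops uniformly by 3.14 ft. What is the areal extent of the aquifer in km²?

A ≈ 369 km²

Δh = 3.14 ft = 0.9571 m
ΔV = 60 GL = 6 × 10^7 m³
A = ΔV / (Sy × Δh) = 6 × 10^7 / (0.17 × 0.9571) = 3.688 × 10^8 m²
A = 3.688 × 10^8 m² = 368.8 km²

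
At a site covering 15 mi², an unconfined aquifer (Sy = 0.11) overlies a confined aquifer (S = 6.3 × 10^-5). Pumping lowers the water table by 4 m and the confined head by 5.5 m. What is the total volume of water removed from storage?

ΔV ≈ 1.71 × 10^7 m³

A = 15 mi² = 3.885 × 10^7 m²
Unconfined: ΔV_u = Sy × A × Δh_u = 0.11 × 3.885 × 10^7 × 4 = 1.709 × 10^7 m³
Confined: ΔV_c = S × A × Δh_c = 6.3 × 10^-5 × 3.885 × 10^7 × 5.5 = 13460 m³
Total ΔV = 1.709 × 10^7 + 13460 = 1.711 × 10^7 m³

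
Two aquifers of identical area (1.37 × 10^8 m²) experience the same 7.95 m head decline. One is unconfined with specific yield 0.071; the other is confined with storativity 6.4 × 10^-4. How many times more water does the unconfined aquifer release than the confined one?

ΔV_u / ΔV_c ≈ 111

Unconfined: ΔV_u = Sy × A × Δh = 0.071 × 1.37 × 10^8 × 7.95 = 7.733 × 10^7 m³
Confined: ΔV_c = S × A × Δh = 6.4 × 10^-4 × 1.37 × 10^8 × 7.95 = 6.971 × 10^5 m³
Ratio = ΔV_u / ΔV_c = Sy / S = 0.071 / 6.4 × 10^-4 = 110.9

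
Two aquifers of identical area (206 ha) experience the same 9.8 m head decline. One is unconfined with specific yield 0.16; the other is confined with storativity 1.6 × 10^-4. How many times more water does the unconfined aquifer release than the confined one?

ΔV_u / ΔV_c ≈ 1000

A = 206 ha = 2.06 × 10^6 m²
Unconfined: ΔV_u = Sy × A × Δh = 0.16 × 2.06 × 10^6 × 9.8 = 3.23 × 10^6 m³
Confined: ΔV_c = S × A × Δh = 1.6 × 10^-4 × 2.06 × 10^6 × 9.8 = 3230 m³
Ratio = ΔV_u / ΔV_c = Sy / S = 0.16 / 1.6 × 10^-4 = 1000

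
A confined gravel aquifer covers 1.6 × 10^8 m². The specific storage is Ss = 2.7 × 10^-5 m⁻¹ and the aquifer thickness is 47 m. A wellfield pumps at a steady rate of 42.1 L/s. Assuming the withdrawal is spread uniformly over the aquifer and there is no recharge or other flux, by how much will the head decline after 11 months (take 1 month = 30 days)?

S = Ss × b = 2.7 × 10^-5 m⁻¹ × 47 m = 1.269 × 10^-3
Q = 42.1 L/s = 3637 m³/d
t = 11 months = 330 d
ΔV = Q × t = 3637 m³/d × 330 d = 1.2 × 10^6 m³
Δh = ΔV / (S × A) = 1.2 × 10^6 / (0.001269 × 1.6 × 10^8) = 5.912 m

Δh ≈ 5.91 m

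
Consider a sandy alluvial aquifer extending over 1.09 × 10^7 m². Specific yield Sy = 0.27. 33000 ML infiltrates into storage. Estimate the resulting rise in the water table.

ΔV = 33000 ML = 3.3 × 10^7 m³
Δh = ΔV / (Sy × A) = 3.3 × 10^7 m³ / (0.27 × 1.09 × 10^7 m²) = 11.21 m

Δh ≈ 11.2 m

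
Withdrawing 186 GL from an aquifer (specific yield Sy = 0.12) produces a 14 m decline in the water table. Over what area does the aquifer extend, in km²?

A ≈ 111 km²

ΔV = 186 GL = 1.86 × 10^8 m³
A = ΔV / (Sy × Δh) = 1.86 × 10^8 / (0.12 × 14) = 1.107 × 10^8 m²
A = 1.107 × 10^8 m² = 110.7 km²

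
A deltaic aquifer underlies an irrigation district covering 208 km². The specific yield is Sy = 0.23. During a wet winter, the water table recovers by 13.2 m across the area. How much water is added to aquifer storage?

ΔV ≈ 6.31 × 10^8 m³

A = 208 km² = 2.08 × 10^8 m²
ΔV = Sy × A × Δh = 0.23 × 2.08 × 10^8 m² × 13.2 m = 6.315 × 10^8 m³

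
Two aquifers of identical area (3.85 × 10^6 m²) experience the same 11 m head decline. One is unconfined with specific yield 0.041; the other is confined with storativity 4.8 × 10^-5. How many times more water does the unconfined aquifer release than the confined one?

ΔV_u / ΔV_c ≈ 854

Unconfined: ΔV_u = Sy × A × Δh = 0.041 × 3.85 × 10^6 × 11 = 1.736 × 10^6 m³
Confined: ΔV_c = S × A × Δh = 4.8 × 10^-5 × 3.85 × 10^6 × 11 = 2033 m³
Ratio = ΔV_u / ΔV_c = Sy / S = 0.041 / 4.8 × 10^-5 = 854.2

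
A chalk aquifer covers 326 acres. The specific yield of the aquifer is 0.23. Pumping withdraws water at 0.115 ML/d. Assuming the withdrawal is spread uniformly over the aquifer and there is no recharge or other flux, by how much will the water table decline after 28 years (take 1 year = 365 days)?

Δh ≈ 3.87 m

A = 326 acres = 1.319 × 10^6 m²
Q = 0.115 ML/d = 115 m³/d
t = 28 years = 10220 d
ΔV = Q × t = 115 m³/d × 10220 d = 1.175 × 10^6 m³
Δh = ΔV / (Sy × A) = 1.175 × 10^6 / (0.23 × 1.319 × 10^6) = 3.873 m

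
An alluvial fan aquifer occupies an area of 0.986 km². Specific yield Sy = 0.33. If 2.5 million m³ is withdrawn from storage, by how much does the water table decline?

Δh ≈ 7.68 m

A = 0.986 km² = 9.86 × 10^5 m²
ΔV = 2.5 million m³ = 2.5 × 10^6 m³
Δh = ΔV / (Sy × A) = 2.5 × 10^6 m³ / (0.33 × 9.86 × 10^5 m²) = 7.683 m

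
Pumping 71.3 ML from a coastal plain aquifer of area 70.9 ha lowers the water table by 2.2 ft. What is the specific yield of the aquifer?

Sy ≈ 0.15

A = 70.9 ha = 7.09 × 10^5 m²
Δh = 2.2 ft = 0.6706 m
ΔV = 71.3 ML = 71300 m³
Sy = ΔV / (A × Δh) = 71300 m³ / (7.09 × 10^5 m² × 0.6706 m) = 0.15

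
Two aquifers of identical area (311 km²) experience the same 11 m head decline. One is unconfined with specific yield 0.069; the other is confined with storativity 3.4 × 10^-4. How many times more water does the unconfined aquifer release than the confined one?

ΔV_u / ΔV_c ≈ 203

A = 311 km² = 3.11 × 10^8 m²
Unconfined: ΔV_u = Sy × A × Δh = 0.069 × 3.11 × 10^8 × 11 = 2.36 × 10^8 m³
Confined: ΔV_c = S × A × Δh = 3.4 × 10^-4 × 3.11 × 10^8 × 11 = 1.163 × 10^6 m³
Ratio = ΔV_u / ΔV_c = Sy / S = 0.069 / 3.4 × 10^-4 = 202.9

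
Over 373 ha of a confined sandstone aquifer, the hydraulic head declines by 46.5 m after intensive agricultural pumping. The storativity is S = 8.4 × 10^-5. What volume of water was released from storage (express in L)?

ΔV ≈ 1.46 × 10^7 L

A = 373 ha = 3.73 × 10^6 m²
ΔV = S × A × Δh = 8.4 × 10^-5 × 3.73 × 10^6 m² × 46.5 m = 14570 m³
ΔV = 14570 m³ = 1.457 × 10^7 L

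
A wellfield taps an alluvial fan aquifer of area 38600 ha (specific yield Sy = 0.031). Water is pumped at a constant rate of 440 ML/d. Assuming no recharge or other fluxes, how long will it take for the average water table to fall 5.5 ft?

t ≈ 45.6 days

A = 38600 ha = 3.86 × 10^8 m²
Δh = 5.5 ft = 1.676 m
ΔV = Sy × A × Δh = 0.031 × 3.86 × 10^8 × 1.676 = 2.006 × 10^7 m³
Q = 440 ML/d = 4.4 × 10^5 m³/d
t = ΔV / Q = 2.006 × 10^7 m³ / 4.4 × 10^5 m³/d = 45.59 d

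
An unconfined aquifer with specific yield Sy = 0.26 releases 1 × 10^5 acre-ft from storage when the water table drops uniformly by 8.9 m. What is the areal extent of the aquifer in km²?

A ≈ 53.3 km²

ΔV = 1 × 10^5 acre-ft = 1.233 × 10^8 m³
A = ΔV / (Sy × Δh) = 1.233 × 10^8 / (0.26 × 8.9) = 5.331 × 10^7 m²
A = 5.331 × 10^7 m² = 53.31 km²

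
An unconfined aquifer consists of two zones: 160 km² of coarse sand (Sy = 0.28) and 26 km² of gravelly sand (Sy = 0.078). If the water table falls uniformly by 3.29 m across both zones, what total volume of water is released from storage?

A₁ = 160 km² = 1.6 × 10^8 m²; A₂ = 26 km² = 2.6 × 10^7 m²
ΔV₁ = 0.28 × 1.6 × 10^8 × 3.29 = 1.474 × 10^8 m³
ΔV₂ = 0.078 × 2.6 × 10^7 × 3.29 = 6.672 × 10^6 m³
ΔV = ΔV₁ + ΔV₂ = 1.541 × 10^8 m³

ΔV ≈ 1.54 × 10^8 m³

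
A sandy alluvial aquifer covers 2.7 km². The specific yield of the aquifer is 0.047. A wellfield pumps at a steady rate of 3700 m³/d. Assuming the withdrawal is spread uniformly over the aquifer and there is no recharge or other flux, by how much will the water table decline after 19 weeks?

Δh ≈ 3.88 m

A = 2.7 km² = 2.7 × 10^6 m²
t = 19 weeks = 133 d
ΔV = Q × t = 3700 m³/d × 133 d = 4.921 × 10^5 m³
Δh = ΔV / (Sy × A) = 4.921 × 10^5 / (0.047 × 2.7 × 10^6) = 3.878 m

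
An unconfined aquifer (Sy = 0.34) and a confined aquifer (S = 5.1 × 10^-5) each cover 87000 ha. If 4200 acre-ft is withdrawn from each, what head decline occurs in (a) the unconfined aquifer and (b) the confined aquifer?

A = 87000 ha = 8.7 × 10^8 m²
ΔV = 4200 acre-ft = 5.181 × 10^6 m³
Unconfined: Δh_u = ΔV/(Sy·A) = 5.181 × 10^6/(0.34 × 8.7 × 10^8) = 0.01751 m
Confined: Δh_c = ΔV/(S·A) = 5.181 × 10^6/(5.1 × 10^-5 × 8.7 × 10^8) = 116.8 m

Δh_u ≈ 0.0175 m; Δh_c ≈ 117 m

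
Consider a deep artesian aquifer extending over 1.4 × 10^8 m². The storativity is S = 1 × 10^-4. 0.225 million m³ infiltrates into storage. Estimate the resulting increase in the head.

Δh ≈ 16.1 m

ΔV = 0.225 million m³ = 2.25 × 10^5 m³
Δh = ΔV / (S × A) = 2.25 × 10^5 m³ / (1 × 10^-4 × 1.4 × 10^8 m²) = 16.07 m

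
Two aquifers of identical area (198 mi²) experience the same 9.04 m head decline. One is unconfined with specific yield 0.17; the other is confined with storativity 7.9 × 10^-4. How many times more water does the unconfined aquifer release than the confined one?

A = 198 mi² = 5.128 × 10^8 m²
Unconfined: ΔV_u = Sy × A × Δh = 0.17 × 5.128 × 10^8 × 9.04 = 7.881 × 10^8 m³
Confined: ΔV_c = S × A × Δh = 7.9 × 10^-4 × 5.128 × 10^8 × 9.04 = 3.662 × 10^6 m³
Ratio = ΔV_u / ΔV_c = Sy / S = 0.17 / 7.9 × 10^-4 = 215.2

ΔV_u / ΔV_c ≈ 215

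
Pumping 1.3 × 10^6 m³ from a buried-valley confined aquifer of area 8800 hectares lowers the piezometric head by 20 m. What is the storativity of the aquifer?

A = 8800 hectares = 8.8 × 10^7 m²
S = ΔV / (A × Δh) = 1.3 × 10^6 m³ / (8.8 × 10^7 m² × 20 m) = 7.386 × 10^-4

S ≈ 7.4 × 10^-4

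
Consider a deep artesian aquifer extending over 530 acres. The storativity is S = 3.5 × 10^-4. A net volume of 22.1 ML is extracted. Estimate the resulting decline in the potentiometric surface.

Δh ≈ 29.4 m

A = 530 acres = 2.145 × 10^6 m²
ΔV = 22.1 ML = 22100 m³
Δh = ΔV / (S × A) = 22100 m³ / (3.5 × 10^-4 × 2.145 × 10^6 m²) = 29.44 m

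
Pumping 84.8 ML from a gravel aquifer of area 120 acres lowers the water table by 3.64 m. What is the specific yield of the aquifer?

Sy ≈ 0.048

A = 120 acres = 4.856 × 10^5 m²
ΔV = 84.8 ML = 84800 m³
Sy = ΔV / (A × Δh) = 84800 m³ / (4.856 × 10^5 m² × 3.64 m) = 0.04797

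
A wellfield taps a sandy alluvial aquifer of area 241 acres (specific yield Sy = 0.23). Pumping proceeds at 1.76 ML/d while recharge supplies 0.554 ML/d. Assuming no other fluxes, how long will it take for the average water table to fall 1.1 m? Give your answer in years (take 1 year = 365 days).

A = 241 acres = 9.753 × 10^5 m²
ΔV = Sy × A × Δh = 0.23 × 9.753 × 10^5 × 1.1 = 2.467 × 10^5 m³
Net withdrawal = 1.76 − 0.554 = 1.206 ML/d = 1206 m³/d
t = ΔV / Q = 2.467 × 10^5 m³ / 1206 m³/d = 204.6 d
t = 204.6 d ≈ 0.5606 years

t ≈ 0.561 years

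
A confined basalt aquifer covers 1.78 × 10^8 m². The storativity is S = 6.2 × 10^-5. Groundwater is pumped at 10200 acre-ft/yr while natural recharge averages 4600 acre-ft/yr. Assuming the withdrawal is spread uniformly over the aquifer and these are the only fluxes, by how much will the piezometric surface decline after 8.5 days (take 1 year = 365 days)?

Net abstraction = 10200 − 4600 = 5600 acre-ft/yr
Q_net = 5600 acre-ft/yr = 18920 m³/d
ΔV = Q × t = 18920 m³/d × 8.5 d = 1.609 × 10^5 m³
Δh = ΔV / (S × A) = 1.609 × 10^5 / (6.2 × 10^-5 × 1.78 × 10^8) = 14.58 m

Δh ≈ 14.6 m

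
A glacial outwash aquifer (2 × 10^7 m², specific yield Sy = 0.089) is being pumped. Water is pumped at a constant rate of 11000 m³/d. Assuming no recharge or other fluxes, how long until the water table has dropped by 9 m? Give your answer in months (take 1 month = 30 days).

t ≈ 48.5 months

ΔV = Sy × A × Δh = 0.089 × 2 × 10^7 × 9 = 1.602 × 10^7 m³
t = ΔV / Q = 1.602 × 10^7 m³ / 11000 m³/d = 1456 d
t = 1456 d ≈ 48.55 months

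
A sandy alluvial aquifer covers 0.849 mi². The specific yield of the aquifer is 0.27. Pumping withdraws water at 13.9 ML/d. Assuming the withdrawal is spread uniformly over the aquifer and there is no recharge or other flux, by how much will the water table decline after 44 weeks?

A = 0.849 mi² = 2.199 × 10^6 m²
Q = 13.9 ML/d = 13900 m³/d
t = 44 weeks = 308 d
ΔV = Q × t = 13900 m³/d × 308 d = 4.281 × 10^6 m³
Δh = ΔV / (Sy × A) = 4.281 × 10^6 / (0.27 × 2.199 × 10^6) = 7.211 m

Δh ≈ 7.21 m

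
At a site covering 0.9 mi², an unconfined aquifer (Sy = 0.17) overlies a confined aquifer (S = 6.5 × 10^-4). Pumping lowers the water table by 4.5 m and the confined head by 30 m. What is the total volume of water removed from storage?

A = 0.9 mi² = 2.331 × 10^6 m²
Unconfined: ΔV_u = Sy × A × Δh_u = 0.17 × 2.331 × 10^6 × 4.5 = 1.783 × 10^6 m³
Confined: ΔV_c = S × A × Δh_c = 6.5 × 10^-4 × 2.331 × 10^6 × 30 = 45450 m³
Total ΔV = 1.783 × 10^6 + 45450 = 1.829 × 10^6 m³

ΔV ≈ 1.83 × 10^6 m³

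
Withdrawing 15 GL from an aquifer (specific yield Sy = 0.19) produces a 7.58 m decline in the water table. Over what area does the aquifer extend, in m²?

A ≈ 1.04 × 10^7 m²

ΔV = 15 GL = 1.5 × 10^7 m³
A = ΔV / (Sy × Δh) = 1.5 × 10^7 / (0.19 × 7.58) = 1.042 × 10^7 m²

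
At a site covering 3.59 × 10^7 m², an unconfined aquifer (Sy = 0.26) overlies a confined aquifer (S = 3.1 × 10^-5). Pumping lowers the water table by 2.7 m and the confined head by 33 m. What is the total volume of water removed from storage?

Unconfined: ΔV_u = Sy × A × Δh_u = 0.26 × 3.59 × 10^7 × 2.7 = 2.52 × 10^7 m³
Confined: ΔV_c = S × A × Δh_c = 3.1 × 10^-5 × 3.59 × 10^7 × 33 = 36730 m³
Total ΔV = 2.52 × 10^7 + 36730 = 2.524 × 10^7 m³

ΔV ≈ 2.52 × 10^7 m³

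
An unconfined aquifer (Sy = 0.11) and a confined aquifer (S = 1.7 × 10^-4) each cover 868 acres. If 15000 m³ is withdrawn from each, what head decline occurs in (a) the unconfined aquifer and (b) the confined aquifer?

A = 868 acres = 3.513 × 10^6 m²
Unconfined: Δh_u = ΔV/(Sy·A) = 15000/(0.11 × 3.513 × 10^6) = 0.03882 m
Confined: Δh_c = ΔV/(S·A) = 15000/(1.7 × 10^-4 × 3.513 × 10^6) = 25.12 m

Δh_u ≈ 0.0388 m; Δh_c ≈ 25.1 m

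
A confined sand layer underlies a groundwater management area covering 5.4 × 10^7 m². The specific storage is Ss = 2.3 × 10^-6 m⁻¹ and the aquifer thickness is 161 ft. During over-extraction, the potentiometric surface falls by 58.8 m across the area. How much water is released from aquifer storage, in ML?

b = 161 ft = 49.07 m
S = Ss × b = 2.3 × 10^-6 m⁻¹ × 49.07 m = 1.129 × 10^-4
ΔV = S × A × Δh = 1.129 × 10^-4 × 5.4 × 10^7 m² × 58.8 m = 3.584 × 10^5 m³
ΔV = 3.584 × 10^5 m³ = 358.4 ML

ΔV ≈ 358 ML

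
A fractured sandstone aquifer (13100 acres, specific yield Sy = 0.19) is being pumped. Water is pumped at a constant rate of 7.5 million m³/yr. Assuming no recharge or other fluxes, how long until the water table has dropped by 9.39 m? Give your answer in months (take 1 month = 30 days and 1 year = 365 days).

t ≈ 153 months

A = 13100 acres = 5.301 × 10^7 m²
ΔV = Sy × A × Δh = 0.19 × 5.301 × 10^7 × 9.39 = 9.458 × 10^7 m³
Q = 7.5 million m³/yr = 20550 m³/d
t = ΔV / Q = 9.458 × 10^7 m³ / 20550 m³/d = 4603 d
t = 4603 d ≈ 153.4 months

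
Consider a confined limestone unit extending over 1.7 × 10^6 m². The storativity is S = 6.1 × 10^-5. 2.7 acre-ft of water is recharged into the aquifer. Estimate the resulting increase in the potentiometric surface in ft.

Δh ≈ 105 ft

ΔV = 2.7 acre-ft = 3330 m³
Δh = ΔV / (S × A) = 3330 m³ / (6.1 × 10^-5 × 1.7 × 10^6 m²) = 32.12 m
Δh = 32.12 m = 105.4 ft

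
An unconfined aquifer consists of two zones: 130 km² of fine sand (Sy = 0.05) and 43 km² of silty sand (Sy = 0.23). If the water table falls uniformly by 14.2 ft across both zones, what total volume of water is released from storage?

A₁ = 130 km² = 1.3 × 10^8 m²; A₂ = 43 km² = 4.3 × 10^7 m²
Δh = 14.2 ft = 4.328 m
ΔV₁ = 0.05 × 1.3 × 10^8 × 4.328 = 2.813 × 10^7 m³
ΔV₂ = 0.23 × 4.3 × 10^7 × 4.328 = 4.281 × 10^7 m³
ΔV = ΔV₁ + ΔV₂ = 7.094 × 10^7 m³

ΔV ≈ 7.09 × 10^7 m³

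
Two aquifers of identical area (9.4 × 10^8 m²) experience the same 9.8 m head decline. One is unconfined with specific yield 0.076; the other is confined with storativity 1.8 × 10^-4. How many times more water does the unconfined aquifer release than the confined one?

ΔV_u / ΔV_c ≈ 422

Unconfined: ΔV_u = Sy × A × Δh = 0.076 × 9.4 × 10^8 × 9.8 = 7.001 × 10^8 m³
Confined: ΔV_c = S × A × Δh = 1.8 × 10^-4 × 9.4 × 10^8 × 9.8 = 1.658 × 10^6 m³
Ratio = ΔV_u / ΔV_c = Sy / S = 0.076 / 1.8 × 10^-4 = 422.2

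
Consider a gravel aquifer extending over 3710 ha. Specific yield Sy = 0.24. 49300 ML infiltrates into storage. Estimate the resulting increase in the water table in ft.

Δh ≈ 18.2 ft

A = 3710 ha = 3.71 × 10^7 m²
ΔV = 49300 ML = 4.93 × 10^7 m³
Δh = ΔV / (Sy × A) = 4.93 × 10^7 m³ / (0.24 × 3.71 × 10^7 m²) = 5.537 m
Δh = 5.537 m = 18.17 ft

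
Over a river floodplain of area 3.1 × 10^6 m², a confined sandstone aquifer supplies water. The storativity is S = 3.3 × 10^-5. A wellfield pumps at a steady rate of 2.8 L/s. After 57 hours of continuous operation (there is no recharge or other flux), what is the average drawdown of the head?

Δh ≈ 5.62 m

Q = 2.8 L/s = 241.9 m³/d
t = 57 hours = 2.375 d
ΔV = Q × t = 241.9 m³/d × 2.375 d = 574.6 m³
Δh = ΔV / (S × A) = 574.6 / (3.3 × 10^-5 × 3.1 × 10^6) = 5.616 m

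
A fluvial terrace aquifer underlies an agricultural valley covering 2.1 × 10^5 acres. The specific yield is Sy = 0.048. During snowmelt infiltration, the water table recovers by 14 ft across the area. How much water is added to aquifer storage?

A = 2.1 × 10^5 acres = 8.498 × 10^8 m²
Δh = 14 ft = 4.267 m
ΔV = Sy × A × Δh = 0.048 × 8.498 × 10^8 m² × 4.267 m = 1.741 × 10^8 m³

ΔV ≈ 1.74 × 10^8 m³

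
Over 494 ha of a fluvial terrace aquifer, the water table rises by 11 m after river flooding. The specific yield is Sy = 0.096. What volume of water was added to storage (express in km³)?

A = 494 ha = 4.94 × 10^6 m²
ΔV = Sy × A × Δh = 0.096 × 4.94 × 10^6 m² × 11 m = 5.217 × 10^6 m³
ΔV = 5.217 × 10^6 m³ = 0.005217 km³

ΔV ≈ 0.00522 km³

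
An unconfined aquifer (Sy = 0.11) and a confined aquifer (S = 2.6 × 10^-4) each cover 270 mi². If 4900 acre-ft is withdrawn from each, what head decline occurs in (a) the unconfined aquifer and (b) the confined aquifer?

A = 270 mi² = 6.993 × 10^8 m²
ΔV = 4900 acre-ft = 6.044 × 10^6 m³
Unconfined: Δh_u = ΔV/(Sy·A) = 6.044 × 10^6/(0.11 × 6.993 × 10^8) = 0.07857 m
Confined: Δh_c = ΔV/(S·A) = 6.044 × 10^6/(2.6 × 10^-4 × 6.993 × 10^8) = 33.24 m

Δh_u ≈ 0.0786 m; Δh_c ≈ 33.2 m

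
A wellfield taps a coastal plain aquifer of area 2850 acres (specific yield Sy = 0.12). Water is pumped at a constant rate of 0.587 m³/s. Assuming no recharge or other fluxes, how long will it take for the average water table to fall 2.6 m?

t ≈ 71 days

A = 2850 acres = 1.153 × 10^7 m²
ΔV = Sy × A × Δh = 0.12 × 1.153 × 10^7 × 2.6 = 3.598 × 10^6 m³
Q = 0.587 m³/s = 50720 m³/d
t = ΔV / Q = 3.598 × 10^6 m³ / 50720 m³/d = 70.95 d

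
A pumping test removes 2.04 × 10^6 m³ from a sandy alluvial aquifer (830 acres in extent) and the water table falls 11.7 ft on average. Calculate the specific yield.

A = 830 acres = 3.359 × 10^6 m²
Δh = 11.7 ft = 3.566 m
Sy = ΔV / (A × Δh) = 2.04 × 10^6 m³ / (3.359 × 10^6 m² × 3.566 m) = 0.1703

Sy ≈ 0.17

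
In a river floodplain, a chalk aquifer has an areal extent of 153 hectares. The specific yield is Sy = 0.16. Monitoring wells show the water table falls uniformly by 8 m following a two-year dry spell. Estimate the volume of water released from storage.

ΔV ≈ 1.96 × 10^6 m³

A = 153 hectares = 1.53 × 10^6 m²
ΔV = Sy × A × Δh = 0.16 × 1.53 × 10^6 m² × 8 m = 1.958 × 10^6 m³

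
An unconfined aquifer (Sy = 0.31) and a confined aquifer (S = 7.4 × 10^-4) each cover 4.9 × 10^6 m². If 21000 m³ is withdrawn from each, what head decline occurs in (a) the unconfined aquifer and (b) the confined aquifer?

Δh_u ≈ 0.0138 m; Δh_c ≈ 5.79 m

Unconfined: Δh_u = ΔV/(Sy·A) = 21000/(0.31 × 4.9 × 10^6) = 0.01382 m
Confined: Δh_c = ΔV/(S·A) = 21000/(7.4 × 10^-4 × 4.9 × 10^6) = 5.792 m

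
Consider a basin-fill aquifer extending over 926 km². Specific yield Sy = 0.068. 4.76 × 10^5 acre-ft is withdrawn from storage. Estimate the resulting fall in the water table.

Δh ≈ 9.32 m

A = 926 km² = 9.26 × 10^8 m²
ΔV = 4.76 × 10^5 acre-ft = 5.871 × 10^8 m³
Δh = ΔV / (Sy × A) = 5.871 × 10^8 m³ / (0.068 × 9.26 × 10^8 m²) = 9.324 m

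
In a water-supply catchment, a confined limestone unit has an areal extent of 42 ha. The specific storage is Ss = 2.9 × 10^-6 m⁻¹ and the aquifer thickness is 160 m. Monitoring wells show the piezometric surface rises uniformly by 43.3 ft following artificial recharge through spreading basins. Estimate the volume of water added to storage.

ΔV ≈ 2570 m³

S = Ss × b = 2.9 × 10^-6 m⁻¹ × 160 m = 4.64 × 10^-4
A = 42 ha = 4.2 × 10^5 m²
Δh = 43.3 ft = 13.2 m
ΔV = S × A × Δh = 4.64 × 10^-4 × 4.2 × 10^5 m² × 13.2 m = 2572 m³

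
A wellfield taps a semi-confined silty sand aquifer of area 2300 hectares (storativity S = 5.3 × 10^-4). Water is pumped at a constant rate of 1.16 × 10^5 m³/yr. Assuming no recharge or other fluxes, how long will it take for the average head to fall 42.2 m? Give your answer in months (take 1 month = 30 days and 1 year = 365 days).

t ≈ 54 months

A = 2300 hectares = 2.3 × 10^7 m²
ΔV = S × A × Δh = 5.3 × 10^-4 × 2.3 × 10^7 × 42.2 = 5.144 × 10^5 m³
Q = 1.16 × 10^5 m³/yr = 317.8 m³/d
t = ΔV / Q = 5.144 × 10^5 m³ / 317.8 m³/d = 1619 d
t = 1619 d ≈ 53.95 months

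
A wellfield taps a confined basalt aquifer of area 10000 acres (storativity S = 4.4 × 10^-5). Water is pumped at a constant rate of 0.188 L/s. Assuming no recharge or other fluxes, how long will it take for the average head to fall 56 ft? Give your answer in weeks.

A = 10000 acres = 4.047 × 10^7 m²
Δh = 56 ft = 17.07 m
ΔV = S × A × Δh = 4.4 × 10^-5 × 4.047 × 10^7 × 17.07 = 30390 m³
Q = 0.188 L/s = 16.24 m³/d
t = ΔV / Q = 30390 m³ / 16.24 m³/d = 1871 d
t = 1871 d ≈ 267.3 weeks

t ≈ 267 weeks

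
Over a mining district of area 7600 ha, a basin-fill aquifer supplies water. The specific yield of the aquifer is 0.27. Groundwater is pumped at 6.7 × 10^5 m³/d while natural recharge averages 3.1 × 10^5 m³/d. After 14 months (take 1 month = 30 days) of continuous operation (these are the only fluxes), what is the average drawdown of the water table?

Δh ≈ 7.37 m

A = 7600 ha = 7.6 × 10^7 m²
Net abstraction = 6.7 × 10^5 − 3.1 × 10^5 = 3.6 × 10^5 m³/d
t = 14 months = 420 d
ΔV = Q × t = 3.6 × 10^5 m³/d × 420 d = 1.512 × 10^8 m³
Δh = ΔV / (Sy × A) = 1.512 × 10^8 / (0.27 × 7.6 × 10^7) = 7.368 m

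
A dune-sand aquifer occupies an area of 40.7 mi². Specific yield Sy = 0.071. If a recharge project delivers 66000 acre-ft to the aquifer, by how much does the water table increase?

Δh ≈ 10.9 m

A = 40.7 mi² = 1.054 × 10^8 m²
ΔV = 66000 acre-ft = 8.141 × 10^7 m³
Δh = ΔV / (Sy × A) = 8.141 × 10^7 m³ / (0.071 × 1.054 × 10^8 m²) = 10.88 m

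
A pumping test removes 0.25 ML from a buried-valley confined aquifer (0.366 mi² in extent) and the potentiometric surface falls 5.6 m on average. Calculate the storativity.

A = 0.366 mi² = 9.479 × 10^5 m²
ΔV = 0.25 ML = 250 m³
S = ΔV / (A × Δh) = 250 m³ / (9.479 × 10^5 m² × 5.6 m) = 4.709 × 10^-5

S ≈ 4.7 × 10^-5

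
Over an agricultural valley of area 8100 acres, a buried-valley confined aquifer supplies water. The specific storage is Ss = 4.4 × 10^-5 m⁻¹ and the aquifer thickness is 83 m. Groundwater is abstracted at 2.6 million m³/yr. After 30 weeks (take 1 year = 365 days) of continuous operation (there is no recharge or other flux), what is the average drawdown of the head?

S = Ss × b = 4.4 × 10^-5 m⁻¹ × 83 m = 3.652 × 10^-3
A = 8100 acres = 3.278 × 10^7 m²
Q = 2.6 million m³/yr = 7123 m³/d
t = 30 weeks = 210 d
ΔV = Q × t = 7123 m³/d × 210 d = 1.496 × 10^6 m³
Δh = ΔV / (S × A) = 1.496 × 10^6 / (0.003652 × 3.278 × 10^7) = 12.5 m

Δh ≈ 12.5 m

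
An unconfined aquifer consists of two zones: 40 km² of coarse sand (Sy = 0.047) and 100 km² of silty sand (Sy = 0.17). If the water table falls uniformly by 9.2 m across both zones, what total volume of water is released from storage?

A₁ = 40 km² = 4 × 10^7 m²; A₂ = 100 km² = 1 × 10^8 m²
ΔV₁ = 0.047 × 4 × 10^7 × 9.2 = 1.73 × 10^7 m³
ΔV₂ = 0.17 × 1 × 10^8 × 9.2 = 1.564 × 10^8 m³
ΔV = ΔV₁ + ΔV₂ = 1.737 × 10^8 m³

ΔV ≈ 1.74 × 10^8 m³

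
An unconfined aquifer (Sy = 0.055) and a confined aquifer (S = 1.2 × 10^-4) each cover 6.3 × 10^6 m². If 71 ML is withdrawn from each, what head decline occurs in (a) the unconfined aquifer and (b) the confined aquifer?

ΔV = 71 ML = 71000 m³
Unconfined: Δh_u = ΔV/(Sy·A) = 71000/(0.055 × 6.3 × 10^6) = 0.2049 m
Confined: Δh_c = ΔV/(S·A) = 71000/(1.2 × 10^-4 × 6.3 × 10^6) = 93.92 m

Δh_u ≈ 0.205 m; Δh_c ≈ 93.9 m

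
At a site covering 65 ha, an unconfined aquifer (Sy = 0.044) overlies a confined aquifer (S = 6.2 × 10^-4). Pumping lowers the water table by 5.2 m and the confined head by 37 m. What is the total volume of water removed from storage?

ΔV ≈ 1.64 × 10^5 m³

A = 65 ha = 6.5 × 10^5 m²
Unconfined: ΔV_u = Sy × A × Δh_u = 0.044 × 6.5 × 10^5 × 5.2 = 1.487 × 10^5 m³
Confined: ΔV_c = S × A × Δh_c = 6.2 × 10^-4 × 6.5 × 10^5 × 37 = 14910 m³
Total ΔV = 1.487 × 10^5 + 14910 = 1.636 × 10^5 m³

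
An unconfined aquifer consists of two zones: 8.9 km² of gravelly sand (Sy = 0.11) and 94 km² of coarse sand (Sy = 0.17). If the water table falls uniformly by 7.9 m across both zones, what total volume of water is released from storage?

A₁ = 8.9 km² = 8.9 × 10^6 m²; A₂ = 94 km² = 9.4 × 10^7 m²
ΔV₁ = 0.11 × 8.9 × 10^6 × 7.9 = 7.734 × 10^6 m³
ΔV₂ = 0.17 × 9.4 × 10^7 × 7.9 = 1.262 × 10^8 m³
ΔV = ΔV₁ + ΔV₂ = 1.34 × 10^8 m³

ΔV ≈ 1.34 × 10^8 m³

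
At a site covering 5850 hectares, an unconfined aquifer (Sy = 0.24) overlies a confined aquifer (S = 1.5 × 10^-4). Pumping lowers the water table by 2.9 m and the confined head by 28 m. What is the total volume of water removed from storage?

A = 5850 hectares = 5.85 × 10^7 m²
Unconfined: ΔV_u = Sy × A × Δh_u = 0.24 × 5.85 × 10^7 × 2.9 = 4.072 × 10^7 m³
Confined: ΔV_c = S × A × Δh_c = 1.5 × 10^-4 × 5.85 × 10^7 × 28 = 2.457 × 10^5 m³
Total ΔV = 4.072 × 10^7 + 2.457 × 10^5 = 4.096 × 10^7 m³

ΔV ≈ 4.1 × 10^7 m³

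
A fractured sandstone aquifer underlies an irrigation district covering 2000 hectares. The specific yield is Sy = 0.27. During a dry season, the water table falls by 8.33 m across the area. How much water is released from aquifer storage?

ΔV ≈ 4.5 × 10^7 m³

A = 2000 hectares = 2 × 10^7 m²
ΔV = Sy × A × Δh = 0.27 × 2 × 10^7 m² × 8.33 m = 4.498 × 10^7 m³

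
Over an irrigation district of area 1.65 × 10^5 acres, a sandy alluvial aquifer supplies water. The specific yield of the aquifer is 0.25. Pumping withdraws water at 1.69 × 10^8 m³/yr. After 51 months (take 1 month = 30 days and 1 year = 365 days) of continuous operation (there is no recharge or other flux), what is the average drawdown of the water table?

Δh ≈ 4.24 m

A = 1.65 × 10^5 acres = 6.677 × 10^8 m²
Q = 1.69 × 10^8 m³/yr = 4.63 × 10^5 m³/d
t = 51 months = 1530 d
ΔV = Q × t = 4.63 × 10^5 m³/d × 1530 d = 7.084 × 10^8 m³
Δh = ΔV / (Sy × A) = 7.084 × 10^8 / (0.25 × 6.677 × 10^8) = 4.244 m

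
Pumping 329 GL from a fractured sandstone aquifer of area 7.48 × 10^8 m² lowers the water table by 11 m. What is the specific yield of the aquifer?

Sy ≈ 0.04

ΔV = 329 GL = 3.29 × 10^8 m³
Sy = ΔV / (A × Δh) = 3.29 × 10^8 m³ / (7.48 × 10^8 m² × 11 m) = 0.03999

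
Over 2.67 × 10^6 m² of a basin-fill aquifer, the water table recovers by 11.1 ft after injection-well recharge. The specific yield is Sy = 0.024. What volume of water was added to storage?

Δh = 11.1 ft = 3.383 m
ΔV = Sy × A × Δh = 0.024 × 2.67 × 10^6 m² × 3.383 m = 2.168 × 10^5 m³

ΔV ≈ 2.17 × 10^5 m³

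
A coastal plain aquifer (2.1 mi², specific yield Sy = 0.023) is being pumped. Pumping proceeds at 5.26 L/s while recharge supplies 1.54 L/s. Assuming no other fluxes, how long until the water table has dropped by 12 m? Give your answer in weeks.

t ≈ 667 weeks

A = 2.1 mi² = 5.439 × 10^6 m²
ΔV = Sy × A × Δh = 0.023 × 5.439 × 10^6 × 12 = 1.501 × 10^6 m³
Net withdrawal = 5.26 − 1.54 = 3.72 L/s = 321.4 m³/d
t = ΔV / Q = 1.501 × 10^6 m³ / 321.4 m³/d = 4671 d
t = 4671 d ≈ 667.2 weeks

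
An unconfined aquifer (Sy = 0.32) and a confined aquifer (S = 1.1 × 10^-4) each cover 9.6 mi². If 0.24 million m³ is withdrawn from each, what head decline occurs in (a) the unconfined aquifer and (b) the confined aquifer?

Δh_u ≈ 0.0302 m; Δh_c ≈ 87.8 m

A = 9.6 mi² = 2.486 × 10^7 m²
ΔV = 0.24 million m³ = 2.4 × 10^5 m³
Unconfined: Δh_u = ΔV/(Sy·A) = 2.4 × 10^5/(0.32 × 2.486 × 10^7) = 0.03016 m
Confined: Δh_c = ΔV/(S·A) = 2.4 × 10^5/(1.1 × 10^-4 × 2.486 × 10^7) = 87.75 m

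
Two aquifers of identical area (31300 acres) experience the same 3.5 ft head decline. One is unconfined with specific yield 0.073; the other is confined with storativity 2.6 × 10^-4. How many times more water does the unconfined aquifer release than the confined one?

ΔV_u / ΔV_c ≈ 281

A = 31300 acres = 1.267 × 10^8 m²
Δh = 3.5 ft = 1.067 m
Unconfined: ΔV_u = Sy × A × Δh = 0.073 × 1.267 × 10^8 × 1.067 = 9.864 × 10^6 m³
Confined: ΔV_c = S × A × Δh = 2.6 × 10^-4 × 1.267 × 10^8 × 1.067 = 35130 m³
Ratio = ΔV_u / ΔV_c = Sy / S = 0.073 / 2.6 × 10^-4 = 280.8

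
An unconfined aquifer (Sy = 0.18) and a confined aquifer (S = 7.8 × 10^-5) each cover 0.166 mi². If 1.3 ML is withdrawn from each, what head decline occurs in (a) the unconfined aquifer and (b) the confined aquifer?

A = 0.166 mi² = 4.299 × 10^5 m²
ΔV = 1.3 ML = 1300 m³
Unconfined: Δh_u = ΔV/(Sy·A) = 1300/(0.18 × 4.299 × 10^5) = 0.0168 m
Confined: Δh_c = ΔV/(S·A) = 1300/(7.8 × 10^-5 × 4.299 × 10^5) = 38.77 m

Δh_u ≈ 0.0168 m; Δh_c ≈ 38.8 m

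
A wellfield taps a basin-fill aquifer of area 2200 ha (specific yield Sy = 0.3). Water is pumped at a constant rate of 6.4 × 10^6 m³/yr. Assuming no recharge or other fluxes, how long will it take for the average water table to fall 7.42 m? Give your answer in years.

t ≈ 7.65 years

A = 2200 ha = 2.2 × 10^7 m²
ΔV = Sy × A × Δh = 0.3 × 2.2 × 10^7 × 7.42 = 4.897 × 10^7 m³
Q = 6.4 × 10^6 m³/yr = 17530 m³/d
t = ΔV / Q = 4.897 × 10^7 m³ / 17530 m³/d = 2793 d
t = 2793 d ≈ 7.652 years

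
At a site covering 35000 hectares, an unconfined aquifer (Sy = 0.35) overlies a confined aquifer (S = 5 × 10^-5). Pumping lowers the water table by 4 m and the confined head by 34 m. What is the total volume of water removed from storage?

ΔV ≈ 4.91 × 10^8 m³

A = 35000 hectares = 3.5 × 10^8 m²
Unconfined: ΔV_u = Sy × A × Δh_u = 0.35 × 3.5 × 10^8 × 4 = 4.9 × 10^8 m³
Confined: ΔV_c = S × A × Δh_c = 5 × 10^-5 × 3.5 × 10^8 × 34 = 5.95 × 10^5 m³
Total ΔV = 4.9 × 10^8 + 5.95 × 10^5 = 4.906 × 10^8 m³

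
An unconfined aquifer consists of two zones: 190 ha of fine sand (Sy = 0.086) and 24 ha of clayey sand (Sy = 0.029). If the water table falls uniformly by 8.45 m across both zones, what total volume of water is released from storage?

ΔV ≈ 1.44 × 10^6 m³

A₁ = 190 ha = 1.9 × 10^6 m²; A₂ = 24 ha = 2.4 × 10^5 m²
ΔV₁ = 0.086 × 1.9 × 10^6 × 8.45 = 1.381 × 10^6 m³
ΔV₂ = 0.029 × 2.4 × 10^5 × 8.45 = 58810 m³
ΔV = ΔV₁ + ΔV₂ = 1.44 × 10^6 m³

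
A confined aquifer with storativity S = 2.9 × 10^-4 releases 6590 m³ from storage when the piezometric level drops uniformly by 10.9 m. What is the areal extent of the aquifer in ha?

A ≈ 208 ha

A = ΔV / (S × Δh) = 6590 / (2.9 × 10^-4 × 10.9) = 2.085 × 10^6 m²
A = 2.085 × 10^6 m² = 208.5 ha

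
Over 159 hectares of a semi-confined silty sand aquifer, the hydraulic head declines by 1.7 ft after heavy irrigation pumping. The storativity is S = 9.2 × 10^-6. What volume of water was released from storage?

A = 159 hectares = 1.59 × 10^6 m²
Δh = 1.7 ft = 0.5182 m
ΔV = S × A × Δh = 9.2 × 10^-6 × 1.59 × 10^6 m² × 0.5182 m = 7.58 m³

ΔV ≈ 7.58 m³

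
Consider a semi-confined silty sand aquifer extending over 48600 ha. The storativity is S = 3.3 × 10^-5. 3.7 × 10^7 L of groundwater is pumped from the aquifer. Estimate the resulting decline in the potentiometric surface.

A = 48600 ha = 4.86 × 10^8 m²
ΔV = 3.7 × 10^7 L = 37000 m³
Δh = ΔV / (S × A) = 37000 m³ / (3.3 × 10^-5 × 4.86 × 10^8 m²) = 2.307 m

Δh ≈ 2.31 m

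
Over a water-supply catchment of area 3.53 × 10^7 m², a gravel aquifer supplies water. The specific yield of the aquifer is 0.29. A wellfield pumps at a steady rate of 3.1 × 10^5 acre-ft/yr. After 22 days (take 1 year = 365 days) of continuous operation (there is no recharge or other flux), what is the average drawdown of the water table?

Δh ≈ 2.25 m

Q = 3.1 × 10^5 acre-ft/yr = 1.048 × 10^6 m³/d
ΔV = Q × t = 1.048 × 10^6 m³/d × 22 d = 2.305 × 10^7 m³
Δh = ΔV / (Sy × A) = 2.305 × 10^7 / (0.29 × 3.53 × 10^7) = 2.251 m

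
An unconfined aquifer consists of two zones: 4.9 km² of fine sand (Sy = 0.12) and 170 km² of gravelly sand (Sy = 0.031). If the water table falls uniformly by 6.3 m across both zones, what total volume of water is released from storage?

A₁ = 4.9 km² = 4.9 × 10^6 m²; A₂ = 170 km² = 1.7 × 10^8 m²
ΔV₁ = 0.12 × 4.9 × 10^6 × 6.3 = 3.704 × 10^6 m³
ΔV₂ = 0.031 × 1.7 × 10^8 × 6.3 = 3.32 × 10^7 m³
ΔV = ΔV₁ + ΔV₂ = 3.691 × 10^7 m³

ΔV ≈ 3.69 × 10^7 m³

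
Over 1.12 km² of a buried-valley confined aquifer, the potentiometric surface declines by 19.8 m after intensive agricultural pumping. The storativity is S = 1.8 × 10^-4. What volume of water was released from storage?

ΔV ≈ 3990 m³

A = 1.12 km² = 1.12 × 10^6 m²
ΔV = S × A × Δh = 1.8 × 10^-4 × 1.12 × 10^6 m² × 19.8 m = 3992 m³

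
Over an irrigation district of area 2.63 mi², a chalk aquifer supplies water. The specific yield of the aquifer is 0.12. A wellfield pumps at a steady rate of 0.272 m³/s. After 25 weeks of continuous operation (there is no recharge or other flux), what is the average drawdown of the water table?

A = 2.63 mi² = 6.812 × 10^6 m²
Q = 0.272 m³/s = 23500 m³/d
t = 25 weeks = 175 d
ΔV = Q × t = 23500 m³/d × 175 d = 4.113 × 10^6 m³
Δh = ΔV / (Sy × A) = 4.113 × 10^6 / (0.12 × 6.812 × 10^6) = 5.031 m

Δh ≈ 5.03 m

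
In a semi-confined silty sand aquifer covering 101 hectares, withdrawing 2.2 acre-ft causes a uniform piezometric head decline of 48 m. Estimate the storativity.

A = 101 hectares = 1.01 × 10^6 m²
ΔV = 2.2 acre-ft = 2714 m³
S = ΔV / (A × Δh) = 2714 m³ / (1.01 × 10^6 m² × 48 m) = 5.597 × 10^-5

S ≈ 5.6 × 10^-5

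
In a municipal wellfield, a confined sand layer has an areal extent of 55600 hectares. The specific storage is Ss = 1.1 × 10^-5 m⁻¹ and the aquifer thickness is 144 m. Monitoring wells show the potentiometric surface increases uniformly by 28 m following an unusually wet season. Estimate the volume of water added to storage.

ΔV ≈ 2.47 × 10^7 m³

S = Ss × b = 1.1 × 10^-5 m⁻¹ × 144 m = 1.584 × 10^-3
A = 55600 hectares = 5.56 × 10^8 m²
ΔV = S × A × Δh = 0.001584 × 5.56 × 10^8 m² × 28 m = 2.466 × 10^7 m³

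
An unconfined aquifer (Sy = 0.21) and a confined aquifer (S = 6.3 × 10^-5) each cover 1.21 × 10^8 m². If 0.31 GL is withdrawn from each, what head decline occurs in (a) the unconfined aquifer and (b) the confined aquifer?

Δh_u ≈ 0.0122 m; Δh_c ≈ 40.7 m

ΔV = 0.31 GL = 3.1 × 10^5 m³
Unconfined: Δh_u = ΔV/(Sy·A) = 3.1 × 10^5/(0.21 × 1.21 × 10^8) = 0.0122 m
Confined: Δh_c = ΔV/(S·A) = 3.1 × 10^5/(6.3 × 10^-5 × 1.21 × 10^8) = 40.67 m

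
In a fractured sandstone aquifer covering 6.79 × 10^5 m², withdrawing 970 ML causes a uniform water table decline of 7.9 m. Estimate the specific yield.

ΔV = 970 ML = 9.7 × 10^5 m³
Sy = ΔV / (A × Δh) = 9.7 × 10^5 m³ / (6.79 × 10^5 m² × 7.9 m) = 0.1808

Sy ≈ 0.18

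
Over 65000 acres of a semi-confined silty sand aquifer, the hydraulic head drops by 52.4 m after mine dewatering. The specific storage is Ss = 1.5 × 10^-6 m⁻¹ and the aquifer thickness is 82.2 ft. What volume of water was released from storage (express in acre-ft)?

b = 82.2 ft = 25.05 m
S = Ss × b = 1.5 × 10^-6 m⁻¹ × 25.05 m = 3.758 × 10^-5
A = 65000 acres = 2.63 × 10^8 m²
ΔV = S × A × Δh = 3.758 × 10^-5 × 2.63 × 10^8 m² × 52.4 m = 5.18 × 10^5 m³
ΔV = 5.18 × 10^5 m³ = 420 acre-ft

ΔV ≈ 420 acre-ft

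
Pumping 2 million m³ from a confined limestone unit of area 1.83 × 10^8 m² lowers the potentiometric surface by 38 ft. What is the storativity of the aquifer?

S ≈ 9.4 × 10^-4

Δh = 38 ft = 11.58 m
ΔV = 2 million m³ = 2 × 10^6 m³
S = ΔV / (A × Δh) = 2 × 10^6 m³ / (1.83 × 10^8 m² × 11.58 m) = 9.436 × 10^-4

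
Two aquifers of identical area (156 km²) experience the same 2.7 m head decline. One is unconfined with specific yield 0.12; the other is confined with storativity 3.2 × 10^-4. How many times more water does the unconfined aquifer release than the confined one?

ΔV_u / ΔV_c ≈ 375

A = 156 km² = 1.56 × 10^8 m²
Unconfined: ΔV_u = Sy × A × Δh = 0.12 × 1.56 × 10^8 × 2.7 = 5.054 × 10^7 m³
Confined: ΔV_c = S × A × Δh = 3.2 × 10^-4 × 1.56 × 10^8 × 2.7 = 1.348 × 10^5 m³
Ratio = ΔV_u / ΔV_c = Sy / S = 0.12 / 3.2 × 10^-4 = 375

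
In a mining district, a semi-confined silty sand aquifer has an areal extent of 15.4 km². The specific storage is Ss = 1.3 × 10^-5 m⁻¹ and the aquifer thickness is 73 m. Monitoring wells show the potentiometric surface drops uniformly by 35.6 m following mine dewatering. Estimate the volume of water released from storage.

S = Ss × b = 1.3 × 10^-5 m⁻¹ × 73 m = 9.49 × 10^-4
A = 15.4 km² = 1.54 × 10^7 m²
ΔV = S × A × Δh = 9.49 × 10^-4 × 1.54 × 10^7 m² × 35.6 m = 5.203 × 10^5 m³

ΔV ≈ 5.2 × 10^5 m³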